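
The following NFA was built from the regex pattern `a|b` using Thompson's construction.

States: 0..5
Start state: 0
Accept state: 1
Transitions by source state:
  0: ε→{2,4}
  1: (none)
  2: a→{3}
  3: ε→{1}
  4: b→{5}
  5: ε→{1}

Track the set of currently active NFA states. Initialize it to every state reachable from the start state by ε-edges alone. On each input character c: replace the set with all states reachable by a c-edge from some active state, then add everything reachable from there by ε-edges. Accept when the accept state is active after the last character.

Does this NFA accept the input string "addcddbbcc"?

Answer: REJECT

Trace:
initial (ε-close {0}): {0,2,4}
'a' @ 1: {1,3}  [accepting]
'd' @ 2: {}  — dead — no transitions
rest 'dcddbbcc' ignored (set empty)
end set {} — state 1 not in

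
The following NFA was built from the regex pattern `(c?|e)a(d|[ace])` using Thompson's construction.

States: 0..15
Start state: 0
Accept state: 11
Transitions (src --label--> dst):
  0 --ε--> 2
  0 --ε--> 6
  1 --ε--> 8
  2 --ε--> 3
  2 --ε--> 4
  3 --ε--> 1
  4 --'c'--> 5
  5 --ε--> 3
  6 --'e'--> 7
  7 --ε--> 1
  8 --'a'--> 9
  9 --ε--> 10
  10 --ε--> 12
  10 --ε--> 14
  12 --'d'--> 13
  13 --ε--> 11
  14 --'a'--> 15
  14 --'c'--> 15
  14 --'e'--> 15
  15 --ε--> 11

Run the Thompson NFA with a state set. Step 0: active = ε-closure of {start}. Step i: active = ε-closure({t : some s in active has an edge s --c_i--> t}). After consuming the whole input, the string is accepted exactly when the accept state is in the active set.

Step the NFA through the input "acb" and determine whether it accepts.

initial (ε-close {0}): {0,1,2,3,4,6,8}
'a' @ 1: {9,10,12,14}
'c' @ 2: {11,15}  [accepting]
'b' @ 3: {}  — state set empty
after full input: {}  (accept=11 not in)

Answer: REJECT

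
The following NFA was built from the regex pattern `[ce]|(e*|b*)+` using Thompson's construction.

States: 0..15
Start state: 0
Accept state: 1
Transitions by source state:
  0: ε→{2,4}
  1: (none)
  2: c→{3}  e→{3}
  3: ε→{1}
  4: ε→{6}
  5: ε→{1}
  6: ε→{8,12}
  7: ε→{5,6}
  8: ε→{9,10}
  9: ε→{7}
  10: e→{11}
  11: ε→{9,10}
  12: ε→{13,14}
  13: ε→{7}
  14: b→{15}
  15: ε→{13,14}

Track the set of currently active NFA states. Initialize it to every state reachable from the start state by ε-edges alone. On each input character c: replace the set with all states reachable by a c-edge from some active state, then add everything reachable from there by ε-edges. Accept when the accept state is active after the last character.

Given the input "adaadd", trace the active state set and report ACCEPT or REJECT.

start: ε-closure({0}) = {0,1,2,4,5,6,7,8,9,10,12,13,14}
'a' @ 1: {}  — no active states
rest 'daadd' ignored (set empty)
end set {} — state 1 not in

Answer: REJECT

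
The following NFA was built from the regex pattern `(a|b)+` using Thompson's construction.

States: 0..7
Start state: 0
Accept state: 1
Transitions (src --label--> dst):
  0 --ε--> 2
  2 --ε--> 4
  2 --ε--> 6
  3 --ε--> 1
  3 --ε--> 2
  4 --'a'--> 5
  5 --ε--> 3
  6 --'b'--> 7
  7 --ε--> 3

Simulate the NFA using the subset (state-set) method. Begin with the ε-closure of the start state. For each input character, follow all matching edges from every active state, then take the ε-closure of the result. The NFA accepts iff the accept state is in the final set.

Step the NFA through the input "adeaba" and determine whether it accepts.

Answer: REJECT

Derivation:
initial (ε-close {0}): {0,2,4,6}
'a' @ 1: {1,2,3,4,5,6}  (accept∈set)
'd' @ 2: {}  — state set empty
rest 'eaba' ignored (set empty)
after full input: {}  (accept=1 not in)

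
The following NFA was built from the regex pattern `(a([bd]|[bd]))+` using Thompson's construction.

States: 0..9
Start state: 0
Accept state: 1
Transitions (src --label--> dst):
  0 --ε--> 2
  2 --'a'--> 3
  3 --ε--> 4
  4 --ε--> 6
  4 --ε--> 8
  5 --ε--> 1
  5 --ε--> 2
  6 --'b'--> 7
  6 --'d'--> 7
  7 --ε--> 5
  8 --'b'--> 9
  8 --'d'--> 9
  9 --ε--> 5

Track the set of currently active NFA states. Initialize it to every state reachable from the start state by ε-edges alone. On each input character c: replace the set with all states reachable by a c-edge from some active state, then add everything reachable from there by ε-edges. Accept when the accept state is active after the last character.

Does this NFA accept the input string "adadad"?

Answer: ACCEPT

Steps:
start: ε-closure({0}) = {0,2}
'a' @ 1: {3,4,6,8}
'd' @ 2: {1,2,5,7,9}  ✓accept
'a' @ 3: {3,4,6,8}
'd' @ 4: {1,2,5,7,9}  ✓accept
'a' @ 5: {3,4,6,8}
'd' @ 6: {1,2,5,7,9}  ✓accept
final: {1,2,5,7,9}; accept 1 in set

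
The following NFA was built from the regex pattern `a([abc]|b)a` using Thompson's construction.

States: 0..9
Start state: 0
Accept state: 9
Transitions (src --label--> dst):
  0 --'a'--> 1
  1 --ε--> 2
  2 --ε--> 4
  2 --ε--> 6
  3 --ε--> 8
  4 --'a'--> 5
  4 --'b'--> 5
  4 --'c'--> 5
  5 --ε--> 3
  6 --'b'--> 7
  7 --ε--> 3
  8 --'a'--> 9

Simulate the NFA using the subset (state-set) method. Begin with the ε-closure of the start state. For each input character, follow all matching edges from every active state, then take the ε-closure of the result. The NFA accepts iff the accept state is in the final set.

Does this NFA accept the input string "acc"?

Answer: REJECT

Trace:
S₀ = ε-closure({0}) = {0}
'a' @ 1: {1,2,4,6}
'c' @ 2: {3,5,8}
'c' @ 3: {}  — dead — no transitions
after full input: {}  (accept=9 not in)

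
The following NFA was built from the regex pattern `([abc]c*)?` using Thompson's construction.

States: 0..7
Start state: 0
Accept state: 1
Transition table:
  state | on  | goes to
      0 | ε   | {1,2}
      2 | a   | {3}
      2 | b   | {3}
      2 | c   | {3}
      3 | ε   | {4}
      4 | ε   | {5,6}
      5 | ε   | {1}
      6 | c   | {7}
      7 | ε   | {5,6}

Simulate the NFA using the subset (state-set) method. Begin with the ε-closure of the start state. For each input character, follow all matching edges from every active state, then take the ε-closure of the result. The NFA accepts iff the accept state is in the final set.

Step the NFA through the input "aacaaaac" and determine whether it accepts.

Answer: REJECT

Trace:
start: ε-closure({0}) = {0,1,2}
'a' @ 1: {1,3,4,5,6}  ✓accept
'a' @ 2: {}  — no active states
rest 'caaaac' ignored (set empty)
after full input: {}  (accept=1 not in)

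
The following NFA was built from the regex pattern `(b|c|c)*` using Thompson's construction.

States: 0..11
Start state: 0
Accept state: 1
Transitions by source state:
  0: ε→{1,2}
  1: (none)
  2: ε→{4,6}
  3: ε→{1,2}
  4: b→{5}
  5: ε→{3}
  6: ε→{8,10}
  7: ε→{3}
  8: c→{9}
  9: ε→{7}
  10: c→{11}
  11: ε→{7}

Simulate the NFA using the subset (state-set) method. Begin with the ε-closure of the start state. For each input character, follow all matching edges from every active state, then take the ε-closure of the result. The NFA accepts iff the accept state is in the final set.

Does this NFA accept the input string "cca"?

Answer: REJECT

Steps:
initial (ε-close {0}): {0,1,2,4,6,8,10}
'c' @ 1: {1,2,3,4,6,7,8,9,10,11}  ✓accept
'c' @ 2: {1,2,3,4,6,7,8,9,10,11}  ✓accept
'a' @ 3: {}  — dead — no transitions
after full input: {}  (accept=1 not in)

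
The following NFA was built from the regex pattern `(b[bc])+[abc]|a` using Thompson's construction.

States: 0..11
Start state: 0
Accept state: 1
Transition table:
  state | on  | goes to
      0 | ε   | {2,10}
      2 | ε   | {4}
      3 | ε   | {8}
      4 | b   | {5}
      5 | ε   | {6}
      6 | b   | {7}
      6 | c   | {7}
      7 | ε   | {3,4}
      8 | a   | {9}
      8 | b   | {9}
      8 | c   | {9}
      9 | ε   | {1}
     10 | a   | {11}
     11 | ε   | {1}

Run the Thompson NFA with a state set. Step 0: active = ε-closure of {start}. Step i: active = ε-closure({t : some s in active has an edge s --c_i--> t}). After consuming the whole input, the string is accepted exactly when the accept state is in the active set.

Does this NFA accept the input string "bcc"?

Answer: ACCEPT

Steps:
S₀ = ε-closure({0}) = {0,2,4,10}
'b' @ 1: {5,6}
'c' @ 2: {3,4,7,8}
'c' @ 3: {1,9}  [accepting]
end set {1,9} — state 1 in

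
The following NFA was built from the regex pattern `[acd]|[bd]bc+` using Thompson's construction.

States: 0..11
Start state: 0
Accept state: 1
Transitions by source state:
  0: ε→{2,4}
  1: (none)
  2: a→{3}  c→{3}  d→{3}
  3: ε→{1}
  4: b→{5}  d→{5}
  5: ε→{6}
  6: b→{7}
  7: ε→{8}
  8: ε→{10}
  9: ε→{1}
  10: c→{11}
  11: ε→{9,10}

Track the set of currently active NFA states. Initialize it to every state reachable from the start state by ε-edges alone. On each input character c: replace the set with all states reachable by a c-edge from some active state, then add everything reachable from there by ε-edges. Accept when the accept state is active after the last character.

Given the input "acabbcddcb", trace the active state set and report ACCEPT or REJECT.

Answer: REJECT

Derivation:
start: ε-closure({0}) = {0,2,4}
'a' @ 1: {1,3}  ✓accept
'c' @ 2: {}  — no active states
rest 'abbcddcb' ignored (set empty)
end set {} — state 1 not in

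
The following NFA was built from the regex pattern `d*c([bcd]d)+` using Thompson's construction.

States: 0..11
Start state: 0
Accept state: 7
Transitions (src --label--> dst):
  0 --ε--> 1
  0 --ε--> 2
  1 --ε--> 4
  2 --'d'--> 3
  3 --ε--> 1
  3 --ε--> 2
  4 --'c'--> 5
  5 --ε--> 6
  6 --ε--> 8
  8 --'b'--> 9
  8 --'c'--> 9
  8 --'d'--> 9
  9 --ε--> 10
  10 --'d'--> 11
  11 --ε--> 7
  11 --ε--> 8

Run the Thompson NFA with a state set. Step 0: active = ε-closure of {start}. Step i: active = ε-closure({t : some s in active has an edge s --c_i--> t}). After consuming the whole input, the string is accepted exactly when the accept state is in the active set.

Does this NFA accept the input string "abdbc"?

S₀ = ε-closure({0}) = {0,1,2,4}
'a' @ 1: {}  — dead — no transitions
rest 'bdbc' ignored (set empty)
after full input: {}  (accept=7 not in)

Answer: REJECT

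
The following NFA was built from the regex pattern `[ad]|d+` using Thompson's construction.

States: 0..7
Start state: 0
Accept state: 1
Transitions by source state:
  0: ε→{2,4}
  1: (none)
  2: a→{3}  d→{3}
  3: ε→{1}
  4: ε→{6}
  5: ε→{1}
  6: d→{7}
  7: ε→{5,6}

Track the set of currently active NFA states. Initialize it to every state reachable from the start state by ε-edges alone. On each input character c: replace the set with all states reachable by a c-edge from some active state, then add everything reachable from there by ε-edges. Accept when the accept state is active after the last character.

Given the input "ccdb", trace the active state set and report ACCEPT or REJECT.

initial (ε-close {0}): {0,2,4,6}
'c' @ 1: {}  — dead — no transitions
rest 'cdb' ignored (set empty)
final: {}; accept 1 not in set

Answer: REJECT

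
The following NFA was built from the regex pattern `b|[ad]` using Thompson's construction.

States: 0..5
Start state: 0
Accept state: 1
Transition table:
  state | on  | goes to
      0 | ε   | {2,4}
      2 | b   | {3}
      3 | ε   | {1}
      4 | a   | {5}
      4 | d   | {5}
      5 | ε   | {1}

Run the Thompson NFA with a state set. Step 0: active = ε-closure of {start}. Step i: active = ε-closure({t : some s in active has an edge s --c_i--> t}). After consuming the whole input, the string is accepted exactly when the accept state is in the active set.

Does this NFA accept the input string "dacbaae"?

Answer: REJECT

Steps:
S₀ = ε-closure({0}) = {0,2,4}
'd' @ 1: {1,5}  (accept∈set)
'a' @ 2: {}  — no active states
rest 'cbaae' ignored (set empty)
after full input: {}  (accept=1 not in)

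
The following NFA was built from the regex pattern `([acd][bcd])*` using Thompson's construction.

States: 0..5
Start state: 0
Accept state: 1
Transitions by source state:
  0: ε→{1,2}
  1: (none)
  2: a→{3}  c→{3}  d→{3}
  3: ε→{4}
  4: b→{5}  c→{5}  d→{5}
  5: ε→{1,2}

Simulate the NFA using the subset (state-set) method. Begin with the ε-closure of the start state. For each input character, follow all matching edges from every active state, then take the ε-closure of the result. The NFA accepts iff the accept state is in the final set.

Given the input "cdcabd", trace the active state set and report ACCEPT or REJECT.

start: ε-closure({0}) = {0,1,2}
'c' @ 1: {3,4}
'd' @ 2: {1,2,5}  (accept∈set)
'c' @ 3: {3,4}
'a' @ 4: {}  — state set empty
rest 'bd' ignored (set empty)
end set {} — state 1 not in

Answer: REJECT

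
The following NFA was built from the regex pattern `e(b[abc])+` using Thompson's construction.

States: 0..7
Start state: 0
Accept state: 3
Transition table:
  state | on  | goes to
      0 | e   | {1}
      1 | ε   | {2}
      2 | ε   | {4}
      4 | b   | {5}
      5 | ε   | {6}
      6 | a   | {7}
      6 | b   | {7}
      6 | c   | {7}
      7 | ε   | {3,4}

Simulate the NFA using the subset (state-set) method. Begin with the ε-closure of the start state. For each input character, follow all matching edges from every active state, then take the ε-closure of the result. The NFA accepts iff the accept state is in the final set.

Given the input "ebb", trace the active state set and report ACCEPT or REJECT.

Answer: ACCEPT

Steps:
S₀ = ε-closure({0}) = {0}
'e' @ 1: {1,2,4}
'b' @ 2: {5,6}
'b' @ 3: {3,4,7}  ✓accept
final: {3,4,7}; accept 3 in set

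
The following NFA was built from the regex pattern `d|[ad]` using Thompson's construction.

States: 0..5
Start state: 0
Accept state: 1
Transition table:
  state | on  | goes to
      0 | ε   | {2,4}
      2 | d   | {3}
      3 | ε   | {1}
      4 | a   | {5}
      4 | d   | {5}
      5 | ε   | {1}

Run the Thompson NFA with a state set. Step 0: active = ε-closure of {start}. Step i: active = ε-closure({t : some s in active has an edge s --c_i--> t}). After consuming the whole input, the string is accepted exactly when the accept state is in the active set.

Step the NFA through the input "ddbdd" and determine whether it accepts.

Answer: REJECT

Steps:
initial (ε-close {0}): {0,2,4}
'd' @ 1: {1,3,5}  (accept∈set)
'd' @ 2: {}  — no active states
rest 'bdd' ignored (set empty)
end set {} — state 1 not in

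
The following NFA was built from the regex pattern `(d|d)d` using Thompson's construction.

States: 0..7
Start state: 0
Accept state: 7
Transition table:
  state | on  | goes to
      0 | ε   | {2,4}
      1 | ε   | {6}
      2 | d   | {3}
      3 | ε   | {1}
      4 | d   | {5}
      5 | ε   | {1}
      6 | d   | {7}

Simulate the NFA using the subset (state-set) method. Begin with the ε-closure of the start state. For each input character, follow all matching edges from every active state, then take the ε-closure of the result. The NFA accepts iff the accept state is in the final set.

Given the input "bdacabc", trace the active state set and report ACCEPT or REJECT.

start: ε-closure({0}) = {0,2,4}
'b' @ 1: {}  — no active states
rest 'dacabc' ignored (set empty)
end set {} — state 7 not in

Answer: REJECT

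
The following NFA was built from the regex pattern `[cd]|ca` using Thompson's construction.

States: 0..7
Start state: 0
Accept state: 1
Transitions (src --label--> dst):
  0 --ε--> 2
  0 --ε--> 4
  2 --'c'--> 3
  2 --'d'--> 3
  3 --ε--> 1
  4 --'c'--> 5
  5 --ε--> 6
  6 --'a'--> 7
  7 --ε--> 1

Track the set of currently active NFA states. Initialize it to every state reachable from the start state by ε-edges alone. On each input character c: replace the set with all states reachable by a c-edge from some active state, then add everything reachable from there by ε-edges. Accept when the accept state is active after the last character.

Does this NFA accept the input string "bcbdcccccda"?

initial (ε-close {0}): {0,2,4}
'b' @ 1: {}  — state set empty
rest 'cbdcccccda' ignored (set empty)
end set {} — state 1 not in

Answer: REJECT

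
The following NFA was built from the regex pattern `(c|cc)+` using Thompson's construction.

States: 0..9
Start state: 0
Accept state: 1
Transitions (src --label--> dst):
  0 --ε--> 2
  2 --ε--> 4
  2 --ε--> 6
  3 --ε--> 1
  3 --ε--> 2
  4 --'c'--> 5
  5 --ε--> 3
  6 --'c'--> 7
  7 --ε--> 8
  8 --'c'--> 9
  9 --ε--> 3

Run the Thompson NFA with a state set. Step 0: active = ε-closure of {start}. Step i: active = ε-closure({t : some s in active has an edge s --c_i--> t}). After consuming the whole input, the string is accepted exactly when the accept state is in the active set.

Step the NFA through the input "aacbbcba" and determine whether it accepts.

Answer: REJECT

Trace:
S₀ = ε-closure({0}) = {0,2,4,6}
'a' @ 1: {}  — dead — no transitions
rest 'acbbcba' ignored (set empty)
end set {} — state 1 not in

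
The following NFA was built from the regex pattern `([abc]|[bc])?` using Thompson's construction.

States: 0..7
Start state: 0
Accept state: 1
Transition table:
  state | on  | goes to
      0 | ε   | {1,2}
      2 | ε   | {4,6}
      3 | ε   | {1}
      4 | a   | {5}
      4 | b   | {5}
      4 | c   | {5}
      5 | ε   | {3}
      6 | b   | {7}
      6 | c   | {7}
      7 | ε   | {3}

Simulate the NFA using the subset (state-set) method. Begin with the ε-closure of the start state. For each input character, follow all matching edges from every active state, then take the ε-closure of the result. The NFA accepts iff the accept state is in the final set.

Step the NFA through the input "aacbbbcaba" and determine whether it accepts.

initial (ε-close {0}): {0,1,2,4,6}
'a' @ 1: {1,3,5}  [accepting]
'a' @ 2: {}  — state set empty
rest 'cbbbcaba' ignored (set empty)
final: {}; accept 1 not in set

Answer: REJECT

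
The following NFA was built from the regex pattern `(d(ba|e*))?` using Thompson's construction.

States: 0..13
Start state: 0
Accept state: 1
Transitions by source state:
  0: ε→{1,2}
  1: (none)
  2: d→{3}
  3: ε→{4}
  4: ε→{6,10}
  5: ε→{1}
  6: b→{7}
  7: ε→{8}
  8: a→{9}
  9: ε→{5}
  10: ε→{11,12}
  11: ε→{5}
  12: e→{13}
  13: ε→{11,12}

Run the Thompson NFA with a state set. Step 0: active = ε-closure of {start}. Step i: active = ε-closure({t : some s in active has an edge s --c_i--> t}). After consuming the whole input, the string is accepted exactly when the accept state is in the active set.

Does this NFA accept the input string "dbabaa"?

start: ε-closure({0}) = {0,1,2}
'd' @ 1: {1,3,4,5,6,10,11,12}  (accept∈set)
'b' @ 2: {7,8}
'a' @ 3: {1,5,9}  (accept∈set)
'b' @ 4: {}  — no active states
rest 'aa' ignored (set empty)
final: {}; accept 1 not in set

Answer: REJECT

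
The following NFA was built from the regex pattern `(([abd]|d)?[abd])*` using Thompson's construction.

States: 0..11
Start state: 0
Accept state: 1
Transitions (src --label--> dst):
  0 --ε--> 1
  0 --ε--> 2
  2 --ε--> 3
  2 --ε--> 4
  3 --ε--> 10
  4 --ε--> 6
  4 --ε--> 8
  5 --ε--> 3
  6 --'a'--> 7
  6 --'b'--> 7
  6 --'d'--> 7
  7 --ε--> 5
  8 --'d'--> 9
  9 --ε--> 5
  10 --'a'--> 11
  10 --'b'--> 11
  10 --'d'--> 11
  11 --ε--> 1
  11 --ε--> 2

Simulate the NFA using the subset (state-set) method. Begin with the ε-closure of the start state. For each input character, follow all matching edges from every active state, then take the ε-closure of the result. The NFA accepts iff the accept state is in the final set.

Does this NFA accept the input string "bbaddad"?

initial (ε-close {0}): {0,1,2,3,4,6,8,10}
'b' @ 1: {1,2,3,4,5,6,7,8,10,11}  [accepting]
'b' @ 2: {1,2,3,4,5,6,7,8,10,11}  [accepting]
'a' @ 3: {1,2,3,4,5,6,7,8,10,11}  [accepting]
'd' @ 4: {1,2,3,4,5,6,7,8,9,10,11}  [accepting]
'd' @ 5: {1,2,3,4,5,6,7,8,9,10,11}  [accepting]
'a' @ 6: {1,2,3,4,5,6,7,8,10,11}  [accepting]
'd' @ 7: {1,2,3,4,5,6,7,8,9,10,11}  [accepting]
after full input: {1,2,3,4,5,6,7,8,9,10,11}  (accept=1 in)

Answer: ACCEPT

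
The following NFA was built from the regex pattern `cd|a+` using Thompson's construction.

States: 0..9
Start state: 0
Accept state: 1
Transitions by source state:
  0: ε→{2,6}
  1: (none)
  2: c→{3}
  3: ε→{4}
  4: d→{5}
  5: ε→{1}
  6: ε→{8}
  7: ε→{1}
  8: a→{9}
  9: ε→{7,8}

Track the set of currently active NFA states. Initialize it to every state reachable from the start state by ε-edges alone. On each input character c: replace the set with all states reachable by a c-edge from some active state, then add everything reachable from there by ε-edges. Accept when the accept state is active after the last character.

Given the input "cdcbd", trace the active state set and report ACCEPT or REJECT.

initial (ε-close {0}): {0,2,6,8}
'c' @ 1: {3,4}
'd' @ 2: {1,5}  (accept∈set)
'c' @ 3: {}  — no active states
rest 'bd' ignored (set empty)
final: {}; accept 1 not in set

Answer: REJECT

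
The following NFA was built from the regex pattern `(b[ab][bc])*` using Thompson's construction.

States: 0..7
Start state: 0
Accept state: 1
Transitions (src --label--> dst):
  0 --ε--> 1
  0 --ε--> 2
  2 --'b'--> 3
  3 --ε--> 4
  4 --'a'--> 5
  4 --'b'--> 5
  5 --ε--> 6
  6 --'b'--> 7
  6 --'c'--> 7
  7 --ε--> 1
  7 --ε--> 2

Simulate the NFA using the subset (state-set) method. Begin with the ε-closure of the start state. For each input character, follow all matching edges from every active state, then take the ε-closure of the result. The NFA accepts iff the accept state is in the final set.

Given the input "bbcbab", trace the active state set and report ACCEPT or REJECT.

Answer: ACCEPT

Trace:
start: ε-closure({0}) = {0,1,2}
'b' @ 1: {3,4}
'b' @ 2: {5,6}
'c' @ 3: {1,2,7}  [accepting]
'b' @ 4: {3,4}
'a' @ 5: {5,6}
'b' @ 6: {1,2,7}  [accepting]
end set {1,2,7} — state 1 in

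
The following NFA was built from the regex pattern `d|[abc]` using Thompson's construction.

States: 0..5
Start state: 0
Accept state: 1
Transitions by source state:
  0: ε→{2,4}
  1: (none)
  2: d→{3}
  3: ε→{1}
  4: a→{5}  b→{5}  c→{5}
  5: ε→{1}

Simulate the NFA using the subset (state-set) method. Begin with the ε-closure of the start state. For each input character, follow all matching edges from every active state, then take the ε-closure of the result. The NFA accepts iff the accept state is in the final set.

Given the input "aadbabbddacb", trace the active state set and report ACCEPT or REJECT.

Answer: REJECT

Trace:
initial (ε-close {0}): {0,2,4}
'a' @ 1: {1,5}  ✓accept
'a' @ 2: {}  — no active states
rest 'dbabbddacb' ignored (set empty)
final: {}; accept 1 not in set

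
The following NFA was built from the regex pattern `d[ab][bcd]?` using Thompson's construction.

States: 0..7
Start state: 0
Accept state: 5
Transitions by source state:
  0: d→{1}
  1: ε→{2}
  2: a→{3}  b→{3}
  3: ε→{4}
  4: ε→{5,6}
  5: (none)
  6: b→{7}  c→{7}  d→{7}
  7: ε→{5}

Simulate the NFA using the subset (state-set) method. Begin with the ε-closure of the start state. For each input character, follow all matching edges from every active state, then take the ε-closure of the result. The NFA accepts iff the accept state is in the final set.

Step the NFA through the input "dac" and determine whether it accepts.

start: ε-closure({0}) = {0}
'd' @ 1: {1,2}
'a' @ 2: {3,4,5,6}  [accepting]
'c' @ 3: {5,7}  [accepting]
after full input: {5,7}  (accept=5 in)

Answer: ACCEPT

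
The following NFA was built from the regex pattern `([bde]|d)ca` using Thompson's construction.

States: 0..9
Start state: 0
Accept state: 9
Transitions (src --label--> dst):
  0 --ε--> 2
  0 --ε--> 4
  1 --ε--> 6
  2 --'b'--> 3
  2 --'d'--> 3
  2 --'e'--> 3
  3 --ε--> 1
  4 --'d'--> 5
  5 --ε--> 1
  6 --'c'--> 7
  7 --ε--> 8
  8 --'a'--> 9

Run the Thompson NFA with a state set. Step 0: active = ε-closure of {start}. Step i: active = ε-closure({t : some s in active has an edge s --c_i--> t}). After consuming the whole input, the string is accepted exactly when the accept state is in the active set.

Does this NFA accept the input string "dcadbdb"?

start: ε-closure({0}) = {0,2,4}
'd' @ 1: {1,3,5,6}
'c' @ 2: {7,8}
'a' @ 3: {9}  (accept∈set)
'd' @ 4: {}  — dead — no transitions
rest 'bdb' ignored (set empty)
final: {}; accept 9 not in set

Answer: REJECT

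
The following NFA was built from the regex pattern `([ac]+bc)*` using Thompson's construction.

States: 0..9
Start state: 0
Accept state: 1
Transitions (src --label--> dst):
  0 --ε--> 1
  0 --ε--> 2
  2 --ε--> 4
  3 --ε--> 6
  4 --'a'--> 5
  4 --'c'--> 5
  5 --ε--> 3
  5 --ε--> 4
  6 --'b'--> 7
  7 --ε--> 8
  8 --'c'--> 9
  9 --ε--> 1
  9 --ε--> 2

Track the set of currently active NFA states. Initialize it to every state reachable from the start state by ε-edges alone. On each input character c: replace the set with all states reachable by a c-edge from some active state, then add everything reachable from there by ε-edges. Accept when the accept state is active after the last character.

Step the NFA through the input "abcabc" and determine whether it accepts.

initial (ε-close {0}): {0,1,2,4}
'a' @ 1: {3,4,5,6}
'b' @ 2: {7,8}
'c' @ 3: {1,2,4,9}  ✓accept
'a' @ 4: {3,4,5,6}
'b' @ 5: {7,8}
'c' @ 6: {1,2,4,9}  ✓accept
end set {1,2,4,9} — state 1 in

Answer: ACCEPT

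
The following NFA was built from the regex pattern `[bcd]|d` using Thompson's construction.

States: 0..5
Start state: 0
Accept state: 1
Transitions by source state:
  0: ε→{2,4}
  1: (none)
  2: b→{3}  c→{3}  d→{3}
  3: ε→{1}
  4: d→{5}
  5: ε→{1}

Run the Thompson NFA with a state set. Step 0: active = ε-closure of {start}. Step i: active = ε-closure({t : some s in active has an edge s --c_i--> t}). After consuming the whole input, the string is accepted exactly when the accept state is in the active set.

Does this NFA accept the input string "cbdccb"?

Answer: REJECT

Trace:
S₀ = ε-closure({0}) = {0,2,4}
'c' @ 1: {1,3}  (accept∈set)
'b' @ 2: {}  — no active states
rest 'dccb' ignored (set empty)
end set {} — state 1 not in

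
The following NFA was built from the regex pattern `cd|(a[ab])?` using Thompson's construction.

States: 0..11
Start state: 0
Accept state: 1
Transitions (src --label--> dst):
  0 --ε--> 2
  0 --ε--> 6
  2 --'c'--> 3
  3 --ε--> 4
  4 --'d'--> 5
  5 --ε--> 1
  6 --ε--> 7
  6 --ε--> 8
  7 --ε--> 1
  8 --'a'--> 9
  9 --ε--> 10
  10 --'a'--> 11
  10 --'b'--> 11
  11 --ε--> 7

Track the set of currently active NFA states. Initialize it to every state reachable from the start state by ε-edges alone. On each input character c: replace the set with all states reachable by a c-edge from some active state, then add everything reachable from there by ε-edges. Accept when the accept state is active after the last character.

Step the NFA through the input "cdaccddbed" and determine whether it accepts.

Answer: REJECT

Steps:
start: ε-closure({0}) = {0,1,2,6,7,8}
'c' @ 1: {3,4}
'd' @ 2: {1,5}  [accepting]
'a' @ 3: {}  — no active states
rest 'ccddbed' ignored (set empty)
after full input: {}  (accept=1 not in)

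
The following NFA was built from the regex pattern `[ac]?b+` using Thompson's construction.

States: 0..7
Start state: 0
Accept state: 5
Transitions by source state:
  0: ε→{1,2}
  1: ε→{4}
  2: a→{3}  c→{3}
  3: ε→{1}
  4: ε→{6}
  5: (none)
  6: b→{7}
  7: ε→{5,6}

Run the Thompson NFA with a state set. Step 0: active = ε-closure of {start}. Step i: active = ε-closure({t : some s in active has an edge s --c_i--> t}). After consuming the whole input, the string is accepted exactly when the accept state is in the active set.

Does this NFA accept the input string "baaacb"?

S₀ = ε-closure({0}) = {0,1,2,4,6}
'b' @ 1: {5,6,7}  (accept∈set)
'a' @ 2: {}  — state set empty
rest 'aacb' ignored (set empty)
after full input: {}  (accept=5 not in)

Answer: REJECT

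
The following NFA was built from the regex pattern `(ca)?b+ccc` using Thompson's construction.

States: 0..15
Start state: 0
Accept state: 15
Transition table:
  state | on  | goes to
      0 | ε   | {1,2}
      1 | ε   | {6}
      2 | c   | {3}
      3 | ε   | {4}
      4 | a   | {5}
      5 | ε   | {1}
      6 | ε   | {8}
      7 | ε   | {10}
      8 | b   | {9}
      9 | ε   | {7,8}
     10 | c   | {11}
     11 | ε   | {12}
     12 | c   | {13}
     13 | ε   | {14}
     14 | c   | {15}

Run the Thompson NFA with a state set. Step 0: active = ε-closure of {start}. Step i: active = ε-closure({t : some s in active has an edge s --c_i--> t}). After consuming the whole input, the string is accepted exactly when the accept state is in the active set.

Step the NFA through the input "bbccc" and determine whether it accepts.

Answer: ACCEPT

Derivation:
S₀ = ε-closure({0}) = {0,1,2,6,8}
'b' @ 1: {7,8,9,10}
'b' @ 2: {7,8,9,10}
'c' @ 3: {11,12}
'c' @ 4: {13,14}
'c' @ 5: {15}  (accept∈set)
final: {15}; accept 15 in set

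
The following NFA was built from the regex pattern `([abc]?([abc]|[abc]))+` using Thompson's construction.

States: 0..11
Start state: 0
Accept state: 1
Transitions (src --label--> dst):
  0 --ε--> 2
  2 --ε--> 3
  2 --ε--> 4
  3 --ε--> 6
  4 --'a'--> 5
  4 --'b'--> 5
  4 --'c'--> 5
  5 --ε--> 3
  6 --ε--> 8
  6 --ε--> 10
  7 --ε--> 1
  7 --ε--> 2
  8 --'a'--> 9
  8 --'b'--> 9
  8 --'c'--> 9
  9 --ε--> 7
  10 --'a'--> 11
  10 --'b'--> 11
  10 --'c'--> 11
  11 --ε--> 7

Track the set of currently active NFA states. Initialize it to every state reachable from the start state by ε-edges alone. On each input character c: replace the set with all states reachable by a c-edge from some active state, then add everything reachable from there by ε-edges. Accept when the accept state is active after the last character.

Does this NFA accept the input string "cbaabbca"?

initial (ε-close {0}): {0,2,3,4,6,8,10}
'c' @ 1: {1,2,3,4,5,6,7,8,9,10,11}  [accepting]
'b' @ 2: {1,2,3,4,5,6,7,8,9,10,11}  [accepting]
'a' @ 3: {1,2,3,4,5,6,7,8,9,10,11}  [accepting]
'a' @ 4: {1,2,3,4,5,6,7,8,9,10,11}  [accepting]
'b' @ 5: {1,2,3,4,5,6,7,8,9,10,11}  [accepting]
'b' @ 6: {1,2,3,4,5,6,7,8,9,10,11}  [accepting]
'c' @ 7: {1,2,3,4,5,6,7,8,9,10,11}  [accepting]
'a' @ 8: {1,2,3,4,5,6,7,8,9,10,11}  [accepting]
final: {1,2,3,4,5,6,7,8,9,10,11}; accept 1 in set

Answer: ACCEPT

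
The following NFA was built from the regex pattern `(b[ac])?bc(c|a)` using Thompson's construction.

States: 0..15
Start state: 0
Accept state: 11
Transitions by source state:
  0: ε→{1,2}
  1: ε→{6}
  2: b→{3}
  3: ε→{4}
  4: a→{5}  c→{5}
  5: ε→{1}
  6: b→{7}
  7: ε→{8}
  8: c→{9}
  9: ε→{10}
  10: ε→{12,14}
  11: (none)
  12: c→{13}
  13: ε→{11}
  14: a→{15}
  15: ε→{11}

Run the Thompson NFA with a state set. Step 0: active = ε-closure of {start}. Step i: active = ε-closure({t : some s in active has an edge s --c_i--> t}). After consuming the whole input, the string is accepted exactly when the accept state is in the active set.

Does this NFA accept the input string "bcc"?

Answer: ACCEPT

Steps:
start: ε-closure({0}) = {0,1,2,6}
'b' @ 1: {3,4,7,8}
'c' @ 2: {1,5,6,9,10,12,14}
'c' @ 3: {11,13}  (accept∈set)
end set {11,13} — state 11 in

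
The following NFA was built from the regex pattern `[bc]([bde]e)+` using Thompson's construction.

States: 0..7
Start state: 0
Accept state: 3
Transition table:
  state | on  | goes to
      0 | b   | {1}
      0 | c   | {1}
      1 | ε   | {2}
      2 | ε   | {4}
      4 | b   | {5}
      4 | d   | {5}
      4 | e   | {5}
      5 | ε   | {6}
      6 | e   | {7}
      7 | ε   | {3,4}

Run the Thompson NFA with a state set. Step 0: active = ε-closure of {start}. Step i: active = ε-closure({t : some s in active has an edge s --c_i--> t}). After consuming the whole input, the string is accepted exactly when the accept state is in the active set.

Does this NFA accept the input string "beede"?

initial (ε-close {0}): {0}
'b' @ 1: {1,2,4}
'e' @ 2: {5,6}
'e' @ 3: {3,4,7}  [accepting]
'd' @ 4: {5,6}
'e' @ 5: {3,4,7}  [accepting]
after full input: {3,4,7}  (accept=3 in)

Answer: ACCEPT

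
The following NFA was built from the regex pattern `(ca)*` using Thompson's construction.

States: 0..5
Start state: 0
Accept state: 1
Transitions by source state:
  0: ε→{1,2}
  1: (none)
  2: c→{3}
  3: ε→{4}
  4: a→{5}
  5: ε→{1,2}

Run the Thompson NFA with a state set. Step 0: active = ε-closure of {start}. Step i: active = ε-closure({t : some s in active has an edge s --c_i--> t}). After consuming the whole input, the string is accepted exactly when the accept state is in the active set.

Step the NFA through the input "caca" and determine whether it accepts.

Answer: ACCEPT

Steps:
initial (ε-close {0}): {0,1,2}
'c' @ 1: {3,4}
'a' @ 2: {1,2,5}  (accept∈set)
'c' @ 3: {3,4}
'a' @ 4: {1,2,5}  (accept∈set)
end set {1,2,5} — state 1 in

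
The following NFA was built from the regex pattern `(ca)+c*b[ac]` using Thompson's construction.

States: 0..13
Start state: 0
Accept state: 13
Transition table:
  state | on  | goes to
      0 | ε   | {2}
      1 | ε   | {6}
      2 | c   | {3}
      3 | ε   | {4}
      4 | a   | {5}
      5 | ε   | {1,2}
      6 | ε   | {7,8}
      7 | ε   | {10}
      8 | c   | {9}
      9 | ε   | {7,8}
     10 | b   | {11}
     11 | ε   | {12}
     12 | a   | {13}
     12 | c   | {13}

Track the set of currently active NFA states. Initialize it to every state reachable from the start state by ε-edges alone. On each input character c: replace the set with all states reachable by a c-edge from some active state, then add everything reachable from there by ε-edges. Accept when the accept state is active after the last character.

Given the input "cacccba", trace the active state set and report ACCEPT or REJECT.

S₀ = ε-closure({0}) = {0,2}
'c' @ 1: {3,4}
'a' @ 2: {1,2,5,6,7,8,10}
'c' @ 3: {3,4,7,8,9,10}
'c' @ 4: {7,8,9,10}
'c' @ 5: {7,8,9,10}
'b' @ 6: {11,12}
'a' @ 7: {13}  ✓accept
after full input: {13}  (accept=13 in)

Answer: ACCEPT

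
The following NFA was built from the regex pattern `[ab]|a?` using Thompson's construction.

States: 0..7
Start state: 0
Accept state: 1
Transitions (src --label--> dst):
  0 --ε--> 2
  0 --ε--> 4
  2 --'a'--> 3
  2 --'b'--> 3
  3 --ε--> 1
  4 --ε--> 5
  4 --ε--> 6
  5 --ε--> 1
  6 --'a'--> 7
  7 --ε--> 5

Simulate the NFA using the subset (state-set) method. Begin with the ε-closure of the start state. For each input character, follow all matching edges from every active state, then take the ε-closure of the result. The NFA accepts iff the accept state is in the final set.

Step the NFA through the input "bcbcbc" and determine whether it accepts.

initial (ε-close {0}): {0,1,2,4,5,6}
'b' @ 1: {1,3}  (accept∈set)
'c' @ 2: {}  — dead — no transitions
rest 'bcbc' ignored (set empty)
after full input: {}  (accept=1 not in)

Answer: REJECT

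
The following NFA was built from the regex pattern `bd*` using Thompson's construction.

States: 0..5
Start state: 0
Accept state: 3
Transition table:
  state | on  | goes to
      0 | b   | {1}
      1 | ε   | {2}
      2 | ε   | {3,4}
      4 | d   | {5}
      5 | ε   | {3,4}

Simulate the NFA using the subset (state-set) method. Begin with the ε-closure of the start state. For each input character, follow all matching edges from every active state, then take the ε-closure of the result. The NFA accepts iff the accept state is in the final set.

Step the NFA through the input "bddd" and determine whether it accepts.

initial (ε-close {0}): {0}
'b' @ 1: {1,2,3,4}  [accepting]
'd' @ 2: {3,4,5}  [accepting]
'd' @ 3: {3,4,5}  [accepting]
'd' @ 4: {3,4,5}  [accepting]
after full input: {3,4,5}  (accept=3 in)

Answer: ACCEPT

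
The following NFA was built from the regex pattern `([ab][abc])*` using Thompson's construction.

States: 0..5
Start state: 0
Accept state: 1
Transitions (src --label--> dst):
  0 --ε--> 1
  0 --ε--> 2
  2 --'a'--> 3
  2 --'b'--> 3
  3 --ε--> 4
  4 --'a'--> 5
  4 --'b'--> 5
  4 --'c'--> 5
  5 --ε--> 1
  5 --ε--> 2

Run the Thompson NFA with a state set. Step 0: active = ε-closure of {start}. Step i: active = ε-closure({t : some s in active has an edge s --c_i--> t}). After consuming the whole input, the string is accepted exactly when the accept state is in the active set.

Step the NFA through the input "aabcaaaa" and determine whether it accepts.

Answer: ACCEPT

Steps:
start: ε-closure({0}) = {0,1,2}
'a' @ 1: {3,4}
'a' @ 2: {1,2,5}  ✓accept
'b' @ 3: {3,4}
'c' @ 4: {1,2,5}  ✓accept
'a' @ 5: {3,4}
'a' @ 6: {1,2,5}  ✓accept
'a' @ 7: {3,4}
'a' @ 8: {1,2,5}  ✓accept
after full input: {1,2,5}  (accept=1 in)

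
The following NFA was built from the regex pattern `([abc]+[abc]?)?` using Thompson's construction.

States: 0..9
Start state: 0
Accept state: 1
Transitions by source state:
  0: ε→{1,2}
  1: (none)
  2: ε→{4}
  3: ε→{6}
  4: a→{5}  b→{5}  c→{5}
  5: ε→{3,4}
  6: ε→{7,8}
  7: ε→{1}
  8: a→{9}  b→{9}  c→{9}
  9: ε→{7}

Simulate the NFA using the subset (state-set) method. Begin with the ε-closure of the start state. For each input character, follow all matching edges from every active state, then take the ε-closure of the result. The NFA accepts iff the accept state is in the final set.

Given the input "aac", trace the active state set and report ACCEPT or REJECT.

initial (ε-close {0}): {0,1,2,4}
'a' @ 1: {1,3,4,5,6,7,8}  [accepting]
'a' @ 2: {1,3,4,5,6,7,8,9}  [accepting]
'c' @ 3: {1,3,4,5,6,7,8,9}  [accepting]
end set {1,3,4,5,6,7,8,9} — state 1 in

Answer: ACCEPT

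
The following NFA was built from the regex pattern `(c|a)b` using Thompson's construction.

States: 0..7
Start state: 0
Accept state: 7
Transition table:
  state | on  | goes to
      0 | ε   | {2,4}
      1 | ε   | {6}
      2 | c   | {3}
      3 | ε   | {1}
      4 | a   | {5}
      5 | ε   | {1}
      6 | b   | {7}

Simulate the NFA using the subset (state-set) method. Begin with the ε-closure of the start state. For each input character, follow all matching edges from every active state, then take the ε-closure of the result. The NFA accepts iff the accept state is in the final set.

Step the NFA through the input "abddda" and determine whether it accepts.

S₀ = ε-closure({0}) = {0,2,4}
'a' @ 1: {1,5,6}
'b' @ 2: {7}  (accept∈set)
'd' @ 3: {}  — state set empty
rest 'dda' ignored (set empty)
end set {} — state 7 not in

Answer: REJECT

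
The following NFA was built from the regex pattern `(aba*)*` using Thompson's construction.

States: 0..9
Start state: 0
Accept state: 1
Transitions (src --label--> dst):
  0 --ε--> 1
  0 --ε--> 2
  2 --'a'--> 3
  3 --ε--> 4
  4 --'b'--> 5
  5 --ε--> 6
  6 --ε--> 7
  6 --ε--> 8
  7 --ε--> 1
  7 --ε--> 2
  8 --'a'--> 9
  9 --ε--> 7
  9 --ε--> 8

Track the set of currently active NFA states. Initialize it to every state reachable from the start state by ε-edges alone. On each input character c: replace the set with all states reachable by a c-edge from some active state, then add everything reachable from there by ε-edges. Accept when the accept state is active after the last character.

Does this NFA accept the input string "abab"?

Answer: ACCEPT

Derivation:
S₀ = ε-closure({0}) = {0,1,2}
'a' @ 1: {3,4}
'b' @ 2: {1,2,5,6,7,8}  ✓accept
'a' @ 3: {1,2,3,4,7,8,9}  ✓accept
'b' @ 4: {1,2,5,6,7,8}  ✓accept
final: {1,2,5,6,7,8}; accept 1 in set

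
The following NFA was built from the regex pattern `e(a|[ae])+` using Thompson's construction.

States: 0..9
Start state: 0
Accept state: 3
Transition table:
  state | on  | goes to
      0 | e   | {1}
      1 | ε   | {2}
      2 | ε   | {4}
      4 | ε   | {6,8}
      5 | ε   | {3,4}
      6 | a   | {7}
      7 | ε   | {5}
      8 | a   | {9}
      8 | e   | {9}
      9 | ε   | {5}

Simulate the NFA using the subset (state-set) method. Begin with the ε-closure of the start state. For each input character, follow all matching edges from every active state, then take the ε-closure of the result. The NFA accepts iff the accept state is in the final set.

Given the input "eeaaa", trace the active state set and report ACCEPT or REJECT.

Answer: ACCEPT

Steps:
S₀ = ε-closure({0}) = {0}
'e' @ 1: {1,2,4,6,8}
'e' @ 2: {3,4,5,6,8,9}  ✓accept
'a' @ 3: {3,4,5,6,7,8,9}  ✓accept
'a' @ 4: {3,4,5,6,7,8,9}  ✓accept
'a' @ 5: {3,4,5,6,7,8,9}  ✓accept
end set {3,4,5,6,7,8,9} — state 3 in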